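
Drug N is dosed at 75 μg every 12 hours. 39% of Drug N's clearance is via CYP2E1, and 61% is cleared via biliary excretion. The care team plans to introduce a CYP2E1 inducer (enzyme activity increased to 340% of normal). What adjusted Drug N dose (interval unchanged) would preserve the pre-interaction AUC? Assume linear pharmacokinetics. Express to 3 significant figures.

CYP2E1: 0.39 × 3.4 = 1.326
Other: 0.61 (unchanged)
CL_new/CL_old = 1.326 + 0.61 = 1.936.
To maintain the same steady-state level, dose must scale with clearance: new dose = 75 × 1.936 = 145 μg.

145 μg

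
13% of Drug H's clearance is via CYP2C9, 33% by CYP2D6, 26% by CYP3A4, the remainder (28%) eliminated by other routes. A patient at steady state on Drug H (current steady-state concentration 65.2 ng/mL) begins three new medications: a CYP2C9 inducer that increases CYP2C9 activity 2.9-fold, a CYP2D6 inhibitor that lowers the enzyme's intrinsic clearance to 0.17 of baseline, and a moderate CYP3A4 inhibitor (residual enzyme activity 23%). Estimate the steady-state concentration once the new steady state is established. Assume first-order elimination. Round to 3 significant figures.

84.4 ng/mL

CYP2C9: 0.13 × 2.9 = 0.377
CYP2D6: 0.33 × 0.17 = 0.0561
CYP3A4: 0.26 × 0.23 = 0.0598
Other: 0.28 (unchanged)
Relative clearance = 0.377 + 0.0561 + 0.0598 + 0.28 = 0.7729.
Steady-state concentration ∝ 1/CL: new value = 65.2 / 0.7729 = 84.4 ng/mL.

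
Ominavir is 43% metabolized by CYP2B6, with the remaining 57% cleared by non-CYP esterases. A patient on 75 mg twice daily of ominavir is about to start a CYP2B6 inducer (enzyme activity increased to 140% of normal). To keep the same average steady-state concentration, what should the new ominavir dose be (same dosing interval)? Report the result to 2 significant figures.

88 mg

The CYP2B6 pathway (43% of clearance) increases to 1.4× activity: 0.43 × 1.4 = 0.602.
Non-CYP routes (57%) are unchanged.
New clearance relative to baseline: 0.602 + 0.57 = 1.172.
Css,avg = (dose rate)/CL, so holding Css fixed requires dose ∝ CL: 75 × 1.172 = 88 mg.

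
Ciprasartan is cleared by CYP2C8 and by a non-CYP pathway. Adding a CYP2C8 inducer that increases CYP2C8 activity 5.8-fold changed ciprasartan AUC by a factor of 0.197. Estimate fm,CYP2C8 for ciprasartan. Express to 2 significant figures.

0.85

CL'/CL = 1 / 0.197 = 5.076
5.8·fm + (1 − fm) = 5.076
fm = (5.076 − 1) / (5.8 − 1) = 0.85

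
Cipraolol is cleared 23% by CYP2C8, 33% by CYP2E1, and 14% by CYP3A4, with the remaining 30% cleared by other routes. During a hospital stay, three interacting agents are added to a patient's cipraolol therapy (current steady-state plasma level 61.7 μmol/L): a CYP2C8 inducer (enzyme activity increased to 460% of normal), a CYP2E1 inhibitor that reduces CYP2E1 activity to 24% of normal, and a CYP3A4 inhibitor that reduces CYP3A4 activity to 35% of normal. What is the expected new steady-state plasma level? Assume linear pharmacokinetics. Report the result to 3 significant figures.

CYP2C8: 0.23 × 4.6 = 1.058
CYP2E1: 0.33 × 0.24 = 0.0792
CYP3A4: 0.14 × 0.35 = 0.049
Other: 0.3 (unchanged)
CL_new/CL_old = 1.058 + 0.0792 + 0.049 + 0.3 = 1.4862.
Steady-state plasma level ∝ 1/CL: new value = 61.7 / 1.4862 = 41.5 μmol/L.

41.5 μmol/L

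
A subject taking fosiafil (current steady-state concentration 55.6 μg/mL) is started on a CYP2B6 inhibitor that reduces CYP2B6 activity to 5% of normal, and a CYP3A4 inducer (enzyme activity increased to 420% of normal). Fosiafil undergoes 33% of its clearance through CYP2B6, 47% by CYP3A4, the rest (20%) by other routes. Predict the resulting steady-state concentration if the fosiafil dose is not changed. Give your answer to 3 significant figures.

25.4 μg/mL

The CYP2B6 pathway (33% of clearance) falls to 0.05× activity: 0.33 × 0.05 = 0.0165.
The CYP3A4 pathway (47% of clearance) increases to 4.2× activity: 0.47 × 4.2 = 1.974.
Non-CYP routes (20%) are unchanged.
Relative clearance = 0.0165 + 1.974 + 0.2 = 2.1905.
Dividing the baseline by the relative clearance: 55.6 / 2.1905 = 25.4 μg/mL.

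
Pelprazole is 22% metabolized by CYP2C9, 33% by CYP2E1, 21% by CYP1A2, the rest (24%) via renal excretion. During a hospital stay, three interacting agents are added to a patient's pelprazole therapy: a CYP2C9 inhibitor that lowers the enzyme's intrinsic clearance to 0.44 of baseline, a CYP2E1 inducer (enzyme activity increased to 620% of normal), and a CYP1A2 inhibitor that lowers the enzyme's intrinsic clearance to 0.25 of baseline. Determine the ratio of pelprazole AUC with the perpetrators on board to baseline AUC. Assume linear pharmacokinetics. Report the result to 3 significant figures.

CYP2C9: 0.22 × 0.44 = 0.0968
CYP2E1: 0.33 × 6.2 = 2.046
CYP1A2: 0.21 × 0.25 = 0.0525
Other: 0.24 (unchanged)
New clearance relative to baseline: 0.0968 + 2.046 + 0.0525 + 0.24 = 2.4353.
AUC ∝ 1/CL: fold-change = 1 / 2.4353 = 0.411.

0.411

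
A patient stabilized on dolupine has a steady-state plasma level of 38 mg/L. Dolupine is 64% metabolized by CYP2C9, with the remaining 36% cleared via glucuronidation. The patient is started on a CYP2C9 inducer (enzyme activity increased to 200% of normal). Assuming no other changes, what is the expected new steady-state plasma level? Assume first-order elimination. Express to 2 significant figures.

23 mg/L

CYP2C9: 0.64 × 2 = 1.28
Other: 0.36 (unchanged)
New clearance relative to baseline: 1.28 + 0.36 = 1.64.
Steady-state plasma level ∝ 1/CL, so new value = 38 / 1.64 = 23 mg/L.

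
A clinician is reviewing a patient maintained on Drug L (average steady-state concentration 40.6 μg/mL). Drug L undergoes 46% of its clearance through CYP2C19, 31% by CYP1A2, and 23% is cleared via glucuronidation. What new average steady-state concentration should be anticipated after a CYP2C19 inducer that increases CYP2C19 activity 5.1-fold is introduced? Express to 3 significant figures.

CYP2C19: 0.46 × 5.1 = 2.346
CYP1A2: 0.31 (unchanged)
Other: 0.23 (unchanged)
New clearance relative to baseline: 2.346 + 0.31 + 0.23 = 2.886.
With dosing unchanged, average steady-state concentration scales as 1/CL: 40.6 / 2.886 = 14.1 μg/mL.

14.1 μg/mL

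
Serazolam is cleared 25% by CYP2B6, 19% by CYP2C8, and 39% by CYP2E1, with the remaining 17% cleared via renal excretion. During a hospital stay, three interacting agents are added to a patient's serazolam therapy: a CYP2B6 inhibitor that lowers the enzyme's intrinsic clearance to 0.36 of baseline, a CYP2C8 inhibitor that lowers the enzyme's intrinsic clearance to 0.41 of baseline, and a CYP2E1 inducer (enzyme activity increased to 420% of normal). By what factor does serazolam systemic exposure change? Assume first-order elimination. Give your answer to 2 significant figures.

0.51

The CYP2B6 pathway (25% of clearance) is reduced to 0.36× activity: 0.25 × 0.36 = 0.09.
The CYP2C8 pathway (19% of clearance) falls to 0.41× activity: 0.19 × 0.41 = 0.0779.
The CYP2E1 pathway (39% of clearance) is boosted to 4.2× activity: 0.39 × 4.2 = 1.638.
Non-CYP routes (17%) are unchanged.
Relative clearance = 0.09 + 0.0779 + 1.638 + 0.17 = 1.9759.
Systemic exposure ∝ 1/CL: fold-change = 1 / 1.9759 = 0.51.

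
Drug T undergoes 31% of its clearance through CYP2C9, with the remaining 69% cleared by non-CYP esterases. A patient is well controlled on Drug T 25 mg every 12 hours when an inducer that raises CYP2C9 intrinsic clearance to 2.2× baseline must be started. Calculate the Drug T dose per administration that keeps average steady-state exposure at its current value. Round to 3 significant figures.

34.3 mg

CYP2C9: 0.31 × 2.2 = 0.682
Other: 0.69 (unchanged)
CL_new/CL_old = 0.682 + 0.69 = 1.372.
Exposure is unchanged when dose changes in proportion to clearance. New dose = 25 mg × 1.372 = 34.3 mg.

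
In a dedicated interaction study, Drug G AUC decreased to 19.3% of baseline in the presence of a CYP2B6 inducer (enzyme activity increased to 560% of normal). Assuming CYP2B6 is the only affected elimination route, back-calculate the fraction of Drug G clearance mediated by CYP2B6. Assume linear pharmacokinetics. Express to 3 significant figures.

Let fm be the CYP2B6 fraction. New clearance relative to baseline = fm × 5.6 + (1 − fm).
AUC ratio = 1 / (new CL fraction), so new CL fraction = 1 / 0.193 = 5.181.
fm × 5.6 + 1 − fm = 5.181  ⇒  fm × (5.6 − 1) = 4.181  ⇒  fm = 0.909.

0.909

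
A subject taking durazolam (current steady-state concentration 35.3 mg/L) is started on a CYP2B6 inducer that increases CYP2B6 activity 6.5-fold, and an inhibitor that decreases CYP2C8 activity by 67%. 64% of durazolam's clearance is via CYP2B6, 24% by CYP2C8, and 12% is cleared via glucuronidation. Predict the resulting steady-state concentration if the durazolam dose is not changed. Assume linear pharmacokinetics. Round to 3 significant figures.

8.10 mg/L

The CYP2B6 pathway (64% of clearance) is boosted to 6.5× activity: 0.64 × 6.5 = 4.16.
The CYP2C8 pathway (24% of clearance) is reduced to 0.33× activity: 0.24 × 0.33 = 0.0792.
Non-CYP routes (12%) are unchanged.
New clearance relative to baseline: 4.16 + 0.0792 + 0.12 = 4.3592.
Dividing the baseline by the relative clearance: 35.3 / 4.3592 = 8.10 mg/L.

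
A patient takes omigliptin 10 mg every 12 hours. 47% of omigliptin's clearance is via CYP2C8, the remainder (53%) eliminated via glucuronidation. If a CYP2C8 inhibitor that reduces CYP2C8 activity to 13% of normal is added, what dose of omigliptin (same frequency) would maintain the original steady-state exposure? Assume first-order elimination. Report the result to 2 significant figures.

5.9 mg

The CYP2C8 pathway (47% of clearance) falls to 0.13× activity: 0.47 × 0.13 = 0.0611.
The remaining 53% of clearance is unaffected.
Relative clearance = 0.0611 + 0.53 = 0.5911.
Css,avg = (dose rate)/CL, so holding Css fixed requires dose ∝ CL: 10 × 0.5911 = 5.9 mg.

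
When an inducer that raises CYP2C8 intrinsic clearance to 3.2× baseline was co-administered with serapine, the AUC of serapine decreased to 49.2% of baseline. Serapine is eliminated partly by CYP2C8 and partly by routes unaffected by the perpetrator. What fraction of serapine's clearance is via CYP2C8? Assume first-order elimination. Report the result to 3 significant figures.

Let x = fm,CYP2C8. Because AUC ∝ 1/CL, relative clearance rose to 1/0.492 = 2.033.
Setting x·3.2 + (1 − x) = 2.033 and solving: x = (2.033 − 1)/(3.2 − 1) = 0.469.

0.469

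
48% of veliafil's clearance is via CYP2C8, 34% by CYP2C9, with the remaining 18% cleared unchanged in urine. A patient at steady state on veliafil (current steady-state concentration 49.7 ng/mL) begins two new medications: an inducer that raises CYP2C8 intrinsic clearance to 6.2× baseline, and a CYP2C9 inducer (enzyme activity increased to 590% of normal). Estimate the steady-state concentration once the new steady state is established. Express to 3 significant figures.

9.63 ng/mL

CYP2C8: 0.48 × 6.2 = 2.976
CYP2C9: 0.34 × 5.9 = 2.006
Other: 0.18 (unchanged)
CL_new/CL_old = 2.976 + 2.006 + 0.18 = 5.162.
New steady-state concentration = 49.7 / 5.162 = 9.63 ng/mL (concentration scales inversely with clearance).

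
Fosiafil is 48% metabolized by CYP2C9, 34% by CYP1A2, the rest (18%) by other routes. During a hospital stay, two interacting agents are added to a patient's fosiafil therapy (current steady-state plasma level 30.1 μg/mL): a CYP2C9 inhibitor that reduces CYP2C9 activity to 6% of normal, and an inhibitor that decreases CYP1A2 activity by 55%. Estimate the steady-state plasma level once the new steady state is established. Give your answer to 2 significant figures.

83 μg/mL

The CYP2C9 pathway (48% of clearance) drops to 0.06× activity: 0.48 × 0.06 = 0.0288.
The CYP1A2 pathway (34% of clearance) falls to 0.45× activity: 0.34 × 0.45 = 0.153.
The remaining 18% of clearance is unaffected.
CL_new/CL_old = 0.0288 + 0.153 + 0.18 = 0.3618.
Dividing the baseline by the relative clearance: 30.1 / 0.3618 = 83 μg/mL.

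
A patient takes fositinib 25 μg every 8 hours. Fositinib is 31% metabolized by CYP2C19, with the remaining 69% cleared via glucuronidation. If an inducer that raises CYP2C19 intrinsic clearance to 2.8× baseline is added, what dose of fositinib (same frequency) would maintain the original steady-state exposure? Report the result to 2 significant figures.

39 μg

CYP2C19: 0.31 × 2.8 = 0.868
Other: 0.69 (unchanged)
CL_new/CL_old = 0.868 + 0.69 = 1.558.
Exposure is unchanged when dose changes in proportion to clearance. New dose = 25 μg × 1.558 = 39 μg.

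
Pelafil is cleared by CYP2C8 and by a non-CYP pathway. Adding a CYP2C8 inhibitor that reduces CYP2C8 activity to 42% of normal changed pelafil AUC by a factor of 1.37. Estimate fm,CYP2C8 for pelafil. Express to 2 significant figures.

0.47

Let fm be the CYP2C8 fraction. New clearance relative to baseline = fm × 0.42 + (1 − fm).
AUC ratio = 1 / (new CL fraction), so new CL fraction = 1 / 1.37 = 0.7299.
fm × 0.42 + 1 − fm = 0.7299  ⇒  fm × (0.42 − 1) = −0.2701  ⇒  fm = 0.47.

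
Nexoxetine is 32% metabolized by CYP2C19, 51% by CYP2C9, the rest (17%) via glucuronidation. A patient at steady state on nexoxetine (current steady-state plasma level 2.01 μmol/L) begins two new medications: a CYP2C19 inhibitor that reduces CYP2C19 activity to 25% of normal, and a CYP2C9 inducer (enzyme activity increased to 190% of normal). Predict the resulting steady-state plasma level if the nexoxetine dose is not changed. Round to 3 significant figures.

1.65 μmol/L

CYP2C19: 0.32 × 0.25 = 0.08
CYP2C9: 0.51 × 1.9 = 0.969
Other: 0.17 (unchanged)
CL_new/CL_old = 0.08 + 0.969 + 0.17 = 1.219.
Steady-state plasma level ∝ 1/CL: new value = 2.01 / 1.219 = 1.65 μmol/L.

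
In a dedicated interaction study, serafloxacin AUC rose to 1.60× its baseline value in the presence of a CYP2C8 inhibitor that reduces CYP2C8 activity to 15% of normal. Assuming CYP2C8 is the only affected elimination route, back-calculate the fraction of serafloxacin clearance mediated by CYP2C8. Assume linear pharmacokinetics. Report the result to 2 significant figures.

0.44

CL'/CL = 1 / 1.60 = 0.625
0.15·fm + (1 − fm) = 0.625
fm = (0.625 − 1) / (0.15 − 1) = 0.44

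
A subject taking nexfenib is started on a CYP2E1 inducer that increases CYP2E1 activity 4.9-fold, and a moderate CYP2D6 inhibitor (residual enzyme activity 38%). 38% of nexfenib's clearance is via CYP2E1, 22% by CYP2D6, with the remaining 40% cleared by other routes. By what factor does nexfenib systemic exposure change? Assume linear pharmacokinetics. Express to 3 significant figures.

0.426

CYP2E1: 0.38 × 4.9 = 1.862
CYP2D6: 0.22 × 0.38 = 0.0836
Other: 0.4 (unchanged)
CL_new/CL_old = 1.862 + 0.0836 + 0.4 = 2.3456.
Net systemic exposure ratio = 1 / 2.3456 = 0.426.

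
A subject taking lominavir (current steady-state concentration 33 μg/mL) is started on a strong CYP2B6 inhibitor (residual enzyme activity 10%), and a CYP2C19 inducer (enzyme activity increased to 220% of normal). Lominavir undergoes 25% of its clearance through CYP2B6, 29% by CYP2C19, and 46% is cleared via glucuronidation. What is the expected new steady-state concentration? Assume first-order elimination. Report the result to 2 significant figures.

29 μg/mL

The CYP2B6 pathway (25% of clearance) falls to 0.1× activity: 0.25 × 0.1 = 0.025.
The CYP2C19 pathway (29% of clearance) increases to 2.2× activity: 0.29 × 2.2 = 0.638.
The remaining 46% of clearance is unaffected.
New clearance relative to baseline: 0.025 + 0.638 + 0.46 = 1.123.
Dividing the baseline by the relative clearance: 33 / 1.123 = 29 μg/mL.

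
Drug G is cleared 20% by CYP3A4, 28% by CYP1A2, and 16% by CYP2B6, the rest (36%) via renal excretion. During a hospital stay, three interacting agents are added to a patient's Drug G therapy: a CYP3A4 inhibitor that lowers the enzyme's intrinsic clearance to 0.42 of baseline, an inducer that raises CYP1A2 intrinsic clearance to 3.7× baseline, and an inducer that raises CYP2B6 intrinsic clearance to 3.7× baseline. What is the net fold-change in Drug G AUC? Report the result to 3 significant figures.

0.483

CYP3A4: 0.2 × 0.42 = 0.084
CYP1A2: 0.28 × 3.7 = 1.036
CYP2B6: 0.16 × 3.7 = 0.592
Other: 0.36 (unchanged)
CL_new/CL_old = 0.084 + 1.036 + 0.592 + 0.36 = 2.072.
Because AUC varies inversely with clearance, the combined effect is 1 / 2.072 = 0.483.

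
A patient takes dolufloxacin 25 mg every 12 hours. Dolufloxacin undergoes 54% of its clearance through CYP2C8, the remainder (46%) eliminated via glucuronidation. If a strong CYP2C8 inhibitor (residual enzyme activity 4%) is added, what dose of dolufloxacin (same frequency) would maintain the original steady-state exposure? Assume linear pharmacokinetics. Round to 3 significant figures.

The CYP2C8 pathway (54% of clearance) is reduced to 0.04× activity: 0.54 × 0.04 = 0.0216.
The remaining 46% of clearance is unaffected.
CL_new/CL_old = 0.0216 + 0.46 = 0.4816.
Css,avg = (dose rate)/CL, so holding Css fixed requires dose ∝ CL: 25 × 0.4816 = 12.0 mg.

12.0 mg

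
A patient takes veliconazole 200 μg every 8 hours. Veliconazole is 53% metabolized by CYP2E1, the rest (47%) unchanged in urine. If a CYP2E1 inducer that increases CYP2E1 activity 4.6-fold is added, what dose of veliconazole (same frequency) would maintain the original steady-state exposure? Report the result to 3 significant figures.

582 μg

CYP2E1: 0.53 × 4.6 = 2.438
Other: 0.47 (unchanged)
New clearance relative to baseline: 2.438 + 0.47 = 2.908.
Css,avg = (dose rate)/CL, so holding Css fixed requires dose ∝ CL: 200 × 2.908 = 582 μg.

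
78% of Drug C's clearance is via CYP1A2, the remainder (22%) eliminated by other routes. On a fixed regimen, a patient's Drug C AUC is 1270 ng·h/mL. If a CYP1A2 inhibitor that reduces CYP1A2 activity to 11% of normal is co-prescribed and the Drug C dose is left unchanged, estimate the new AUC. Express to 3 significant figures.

4.15 × 10³ ng·h/mL

The CYP1A2 pathway (78% of clearance) drops to 0.11× activity: 0.78 × 0.11 = 0.0858.
The remaining 22% of clearance is unaffected.
New clearance relative to baseline: 0.0858 + 0.22 = 0.3058.
New AUC = baseline ÷ relative clearance = 1270 / 0.3058 = 4.15 × 10³ ng·h/mL.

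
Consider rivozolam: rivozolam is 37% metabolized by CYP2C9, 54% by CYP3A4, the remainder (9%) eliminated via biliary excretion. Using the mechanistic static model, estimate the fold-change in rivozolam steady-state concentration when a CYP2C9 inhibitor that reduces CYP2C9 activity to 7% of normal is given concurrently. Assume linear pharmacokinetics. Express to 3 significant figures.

1.52

CYP2C9: 0.37 × 0.07 = 0.0259
CYP3A4: 0.54 (unchanged)
Other: 0.09 (unchanged)
CL_new/CL_old = 0.0259 + 0.54 + 0.09 = 0.6559.
Steady-state concentration ratio = CL_old/CL_new = 1 / 0.6559 = 1.52.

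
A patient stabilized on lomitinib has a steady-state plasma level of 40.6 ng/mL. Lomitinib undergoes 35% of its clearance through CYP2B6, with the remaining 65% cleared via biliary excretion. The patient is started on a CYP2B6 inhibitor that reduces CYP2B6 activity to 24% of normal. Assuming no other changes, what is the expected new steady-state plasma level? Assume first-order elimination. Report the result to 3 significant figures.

The CYP2B6 pathway (35% of clearance) drops to 0.24× activity: 0.35 × 0.24 = 0.084.
Non-CYP routes (65%) are unchanged.
New clearance relative to baseline: 0.084 + 0.65 = 0.734.
New steady-state plasma level = baseline ÷ relative clearance = 40.6 / 0.734 = 55.3 ng/mL.

55.3 ng/mL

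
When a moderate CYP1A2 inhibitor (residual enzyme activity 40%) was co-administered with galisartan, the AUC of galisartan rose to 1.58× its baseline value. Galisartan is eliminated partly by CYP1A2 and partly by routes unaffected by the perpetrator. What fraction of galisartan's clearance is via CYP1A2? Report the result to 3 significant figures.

Let x = fm,CYP1A2. Because AUC ∝ 1/CL, relative clearance fell to 1/1.58 = 0.6329.
Only the CYP1A2 route changed, so 0.6329 = x·0.4 + (1 − x), giving x = 0.612.

0.612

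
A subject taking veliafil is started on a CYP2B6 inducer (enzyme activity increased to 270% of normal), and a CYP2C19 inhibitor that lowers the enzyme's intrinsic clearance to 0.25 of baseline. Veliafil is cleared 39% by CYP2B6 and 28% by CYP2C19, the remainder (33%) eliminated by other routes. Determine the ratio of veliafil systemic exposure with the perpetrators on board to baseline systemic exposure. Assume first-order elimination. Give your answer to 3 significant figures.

0.688

The CYP2B6 pathway (39% of clearance) increases to 2.7× activity: 0.39 × 2.7 = 1.053.
The CYP2C19 pathway (28% of clearance) falls to 0.25× activity: 0.28 × 0.25 = 0.07.
The remaining 33% of clearance is unaffected.
CL_new/CL_old = 1.053 + 0.07 + 0.33 = 1.453.
Because systemic exposure varies inversely with clearance, the combined effect is 1 / 1.453 = 0.688.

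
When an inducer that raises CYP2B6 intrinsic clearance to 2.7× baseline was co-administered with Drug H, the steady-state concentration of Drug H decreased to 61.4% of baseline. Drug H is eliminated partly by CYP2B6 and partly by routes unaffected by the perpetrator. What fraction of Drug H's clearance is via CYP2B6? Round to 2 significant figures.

Let x = fm,CYP2B6. Because steady-state concentration ∝ 1/CL, relative clearance rose to 1/0.614 = 1.629.
Only the CYP2B6 route changed, so 1.629 = x·2.7 + (1 − x), giving x = 0.37.

0.37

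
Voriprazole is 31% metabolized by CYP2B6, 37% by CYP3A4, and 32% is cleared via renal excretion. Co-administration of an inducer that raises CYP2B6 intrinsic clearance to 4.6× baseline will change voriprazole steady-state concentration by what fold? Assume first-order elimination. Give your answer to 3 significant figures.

0.473

The CYP2B6 pathway (31% of clearance) increases to 4.6× activity: 0.31 × 4.6 = 1.426.
CYP3A4 (37%) and the residual 32% are unaffected.
CL_new/CL_old = 1.426 + 0.37 + 0.32 = 2.116.
Since steady-state concentration ∝ 1/CL, the ratio is 1 / 2.116 = 0.473.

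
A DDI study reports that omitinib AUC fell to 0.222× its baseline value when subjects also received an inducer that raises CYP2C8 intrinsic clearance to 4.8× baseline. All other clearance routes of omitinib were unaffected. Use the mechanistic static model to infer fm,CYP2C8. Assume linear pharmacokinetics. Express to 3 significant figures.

0.922

CL'/CL = 1 / 0.222 = 4.505
4.8·fm + (1 − fm) = 4.505
fm = (4.505 − 1) / (4.8 − 1) = 0.922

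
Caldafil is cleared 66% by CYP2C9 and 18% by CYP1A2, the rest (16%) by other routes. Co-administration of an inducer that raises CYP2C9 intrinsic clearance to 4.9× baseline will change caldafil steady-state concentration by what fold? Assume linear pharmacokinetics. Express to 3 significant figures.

The CYP2C9 pathway (66% of clearance) is boosted to 4.9× activity: 0.66 × 4.9 = 3.234.
CYP1A2 (18%) and the residual 16% are unaffected.
New clearance relative to baseline: 3.234 + 0.18 + 0.16 = 3.574.
Steady-state concentration is inversely proportional to clearance, so the fold-change is 1 / 3.574 = 0.280.

0.280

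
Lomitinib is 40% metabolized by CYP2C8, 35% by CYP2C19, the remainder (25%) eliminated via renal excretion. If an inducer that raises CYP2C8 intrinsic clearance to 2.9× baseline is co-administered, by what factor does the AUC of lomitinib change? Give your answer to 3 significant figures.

0.568

The CYP2C8 pathway (40% of clearance) is boosted to 2.9× activity: 0.4 × 2.9 = 1.16.
CYP2C19 (35%) and the residual 25% are unaffected.
Relative clearance = 1.16 + 0.35 + 0.25 = 1.76.
AUC is inversely proportional to clearance, so the fold-change is 1 / 1.76 = 0.568.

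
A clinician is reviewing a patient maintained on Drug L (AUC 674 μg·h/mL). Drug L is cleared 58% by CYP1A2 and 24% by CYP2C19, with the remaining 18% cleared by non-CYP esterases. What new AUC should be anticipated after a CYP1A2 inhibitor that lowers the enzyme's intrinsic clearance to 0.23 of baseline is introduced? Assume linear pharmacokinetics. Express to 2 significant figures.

The CYP1A2 pathway (58% of clearance) is reduced to 0.23× activity: 0.58 × 0.23 = 0.1334.
CYP2C19 (24%) and the residual 18% are unaffected.
CL_new/CL_old = 0.1334 + 0.24 + 0.18 = 0.5534.
With dosing unchanged, AUC scales as 1/CL: 674 / 0.5534 = 1.2 × 10³ μg·h/mL.

1.2 × 10³ μg·h/mL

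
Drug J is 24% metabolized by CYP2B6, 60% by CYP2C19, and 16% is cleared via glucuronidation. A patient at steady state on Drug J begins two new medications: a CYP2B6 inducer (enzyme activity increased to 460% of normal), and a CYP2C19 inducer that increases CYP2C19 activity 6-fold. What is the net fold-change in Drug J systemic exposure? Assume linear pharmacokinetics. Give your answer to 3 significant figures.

CYP2B6: 0.24 × 4.6 = 1.104
CYP2C19: 0.6 × 6 = 3.6
Other: 0.16 (unchanged)
Relative clearance = 1.104 + 3.6 + 0.16 = 4.864.
Systemic exposure ∝ 1/CL: fold-change = 1 / 4.864 = 0.206.

0.206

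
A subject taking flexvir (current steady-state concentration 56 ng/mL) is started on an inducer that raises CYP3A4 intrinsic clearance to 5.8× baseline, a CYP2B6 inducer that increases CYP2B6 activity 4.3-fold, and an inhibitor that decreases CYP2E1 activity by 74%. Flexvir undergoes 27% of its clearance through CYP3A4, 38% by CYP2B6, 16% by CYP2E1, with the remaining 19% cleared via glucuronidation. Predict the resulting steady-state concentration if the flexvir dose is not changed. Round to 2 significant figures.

16 ng/mL

CYP3A4: 0.27 × 5.8 = 1.566
CYP2B6: 0.38 × 4.3 = 1.634
CYP2E1: 0.16 × 0.26 = 0.0416
Other: 0.19 (unchanged)
Relative clearance = 1.566 + 1.634 + 0.0416 + 0.19 = 3.4316.
Steady-state concentration ∝ 1/CL: new value = 56 / 3.4316 = 16 ng/mL.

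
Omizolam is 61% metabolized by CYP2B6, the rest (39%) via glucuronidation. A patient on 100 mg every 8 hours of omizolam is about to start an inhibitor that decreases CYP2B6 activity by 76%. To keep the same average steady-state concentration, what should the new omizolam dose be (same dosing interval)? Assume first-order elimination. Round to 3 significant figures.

53.6 mg

CYP2B6: 0.61 × 0.24 = 0.1464
Other: 0.39 (unchanged)
New clearance relative to baseline: 0.1464 + 0.39 = 0.5364.
Css,avg = (dose rate)/CL, so holding Css fixed requires dose ∝ CL: 100 × 0.5364 = 53.6 mg.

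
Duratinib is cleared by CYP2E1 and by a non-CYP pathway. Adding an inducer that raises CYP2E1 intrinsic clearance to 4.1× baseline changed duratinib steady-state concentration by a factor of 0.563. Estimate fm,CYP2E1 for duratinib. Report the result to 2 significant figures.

Let x = fm,CYP2E1. Because steady-state concentration ∝ 1/CL, relative clearance rose to 1/0.563 = 1.776.
Setting x·4.1 + (1 − x) = 1.776 and solving: x = (1.776 − 1)/(4.1 − 1) = 0.25.

0.25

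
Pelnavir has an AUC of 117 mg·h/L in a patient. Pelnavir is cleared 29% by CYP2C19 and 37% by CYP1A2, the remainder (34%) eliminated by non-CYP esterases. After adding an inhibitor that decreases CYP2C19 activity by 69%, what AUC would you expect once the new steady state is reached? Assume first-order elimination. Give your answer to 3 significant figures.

146 mg·h/L

The CYP2C19 pathway (29% of clearance) drops to 0.31× activity: 0.29 × 0.31 = 0.0899.
CYP1A2 (37%) and the residual 34% are unaffected.
New clearance relative to baseline: 0.0899 + 0.37 + 0.34 = 0.7999.
With dosing unchanged, AUC scales as 1/CL: 117 / 0.7999 = 146 mg·h/L.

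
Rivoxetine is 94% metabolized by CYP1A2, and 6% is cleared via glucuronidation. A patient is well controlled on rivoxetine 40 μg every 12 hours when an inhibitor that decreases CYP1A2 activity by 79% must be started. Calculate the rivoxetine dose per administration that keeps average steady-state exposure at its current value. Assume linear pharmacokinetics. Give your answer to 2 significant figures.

The CYP1A2 pathway (94% of clearance) is reduced to 0.21× activity: 0.94 × 0.21 = 0.1974.
The remaining 6% of clearance is unaffected.
New clearance relative to baseline: 0.1974 + 0.06 = 0.2574.
Css,avg = (dose rate)/CL, so holding Css fixed requires dose ∝ CL: 40 × 0.2574 = 10 μg.

10 μg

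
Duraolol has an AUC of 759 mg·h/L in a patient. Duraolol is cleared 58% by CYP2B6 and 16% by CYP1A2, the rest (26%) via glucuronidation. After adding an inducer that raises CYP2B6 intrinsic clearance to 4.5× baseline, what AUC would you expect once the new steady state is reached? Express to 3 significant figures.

250 mg·h/L

The CYP2B6 pathway (58% of clearance) is boosted to 4.5× activity: 0.58 × 4.5 = 2.61.
CYP1A2 (16%) and the residual 26% are unaffected.
New clearance relative to baseline: 2.61 + 0.16 + 0.26 = 3.03.
New AUC = baseline ÷ relative clearance = 759 / 3.03 = 250 mg·h/L.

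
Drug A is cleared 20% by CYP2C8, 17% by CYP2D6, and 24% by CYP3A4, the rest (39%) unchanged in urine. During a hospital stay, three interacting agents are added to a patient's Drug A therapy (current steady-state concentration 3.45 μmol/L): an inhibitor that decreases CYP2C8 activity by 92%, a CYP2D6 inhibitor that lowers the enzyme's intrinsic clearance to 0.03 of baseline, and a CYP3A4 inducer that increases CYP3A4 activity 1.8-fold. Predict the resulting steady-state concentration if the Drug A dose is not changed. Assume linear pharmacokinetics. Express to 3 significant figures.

The CYP2C8 pathway (20% of clearance) drops to 0.08× activity: 0.2 × 0.08 = 0.016.
The CYP2D6 pathway (17% of clearance) drops to 0.03× activity: 0.17 × 0.03 = 0.0051.
The CYP3A4 pathway (24% of clearance) is boosted to 1.8× activity: 0.24 × 1.8 = 0.432.
Non-CYP routes (39%) are unchanged.
Relative clearance = 0.016 + 0.0051 + 0.432 + 0.39 = 0.8431.
New steady-state concentration = 3.45 / 0.8431 = 4.09 μmol/L (concentration scales inversely with clearance).

4.09 μmol/L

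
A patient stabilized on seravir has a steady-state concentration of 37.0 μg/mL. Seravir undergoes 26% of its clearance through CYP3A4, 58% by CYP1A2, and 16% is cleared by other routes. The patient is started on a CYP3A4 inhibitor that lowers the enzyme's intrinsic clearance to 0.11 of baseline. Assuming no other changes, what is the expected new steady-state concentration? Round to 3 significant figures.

CYP3A4: 0.26 × 0.11 = 0.0286
CYP1A2: 0.58 (unchanged)
Other: 0.16 (unchanged)
CL_new/CL_old = 0.0286 + 0.58 + 0.16 = 0.7686.
Steady-state concentration ∝ 1/CL, so new value = 37.0 / 0.7686 = 48.1 μg/mL.

48.1 μg/mL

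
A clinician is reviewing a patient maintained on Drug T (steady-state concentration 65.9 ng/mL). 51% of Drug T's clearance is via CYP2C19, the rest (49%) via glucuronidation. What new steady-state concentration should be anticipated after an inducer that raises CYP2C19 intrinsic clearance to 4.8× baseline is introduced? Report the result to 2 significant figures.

The CYP2C19 pathway (51% of clearance) increases to 4.8× activity: 0.51 × 4.8 = 2.448.
The remaining 49% of clearance is unaffected.
New clearance relative to baseline: 2.448 + 0.49 = 2.938.
Steady-state concentration ∝ 1/CL, so new value = 65.9 / 2.938 = 22 ng/mL.

22 ng/mL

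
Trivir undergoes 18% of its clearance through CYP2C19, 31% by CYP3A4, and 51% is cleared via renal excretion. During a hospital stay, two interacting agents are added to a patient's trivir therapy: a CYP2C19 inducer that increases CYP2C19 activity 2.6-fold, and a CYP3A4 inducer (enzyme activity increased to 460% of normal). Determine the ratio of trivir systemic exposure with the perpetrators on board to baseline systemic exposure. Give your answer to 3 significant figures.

The CYP2C19 pathway (18% of clearance) is boosted to 2.6× activity: 0.18 × 2.6 = 0.468.
The CYP3A4 pathway (31% of clearance) is boosted to 4.6× activity: 0.31 × 4.6 = 1.426.
The remaining 51% of clearance is unaffected.
Relative clearance = 0.468 + 1.426 + 0.51 = 2.404.
Because systemic exposure varies inversely with clearance, the combined effect is 1 / 2.404 = 0.416.

0.416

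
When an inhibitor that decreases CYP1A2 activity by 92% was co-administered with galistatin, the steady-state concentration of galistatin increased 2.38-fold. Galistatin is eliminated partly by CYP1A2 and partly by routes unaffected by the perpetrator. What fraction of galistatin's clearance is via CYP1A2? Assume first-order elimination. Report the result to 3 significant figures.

Let fm be the CYP1A2 fraction. New clearance relative to baseline = fm × 0.08 + (1 − fm).
Steady-state concentration ratio = 1 / (new CL fraction), so new CL fraction = 1 / 2.38 = 0.4202.
fm × 0.08 + 1 − fm = 0.4202  ⇒  fm × (0.08 − 1) = −0.5798  ⇒  fm = 0.630.

0.630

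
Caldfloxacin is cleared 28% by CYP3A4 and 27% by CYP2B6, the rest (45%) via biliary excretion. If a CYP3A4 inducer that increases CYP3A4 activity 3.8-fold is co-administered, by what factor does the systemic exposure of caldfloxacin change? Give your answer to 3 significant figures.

0.561

The CYP3A4 pathway (28% of clearance) is boosted to 3.8× activity: 0.28 × 3.8 = 1.064.
CYP2B6 (27%) and the residual 45% are unaffected.
Relative clearance = 1.064 + 0.27 + 0.45 = 1.784.
Systemic exposure is inversely proportional to clearance, so the fold-change is 1 / 1.784 = 0.561.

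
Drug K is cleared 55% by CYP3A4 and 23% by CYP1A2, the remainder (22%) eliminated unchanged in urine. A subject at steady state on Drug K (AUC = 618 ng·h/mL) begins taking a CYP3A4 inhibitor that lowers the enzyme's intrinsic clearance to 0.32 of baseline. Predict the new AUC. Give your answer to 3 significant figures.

987 ng·h/mL

CYP3A4: 0.55 × 0.32 = 0.176
CYP1A2: 0.23 (unchanged)
Other: 0.22 (unchanged)
Relative clearance = 0.176 + 0.23 + 0.22 = 0.626.
New AUC = baseline ÷ relative clearance = 618 / 0.626 = 987 ng·h/mL.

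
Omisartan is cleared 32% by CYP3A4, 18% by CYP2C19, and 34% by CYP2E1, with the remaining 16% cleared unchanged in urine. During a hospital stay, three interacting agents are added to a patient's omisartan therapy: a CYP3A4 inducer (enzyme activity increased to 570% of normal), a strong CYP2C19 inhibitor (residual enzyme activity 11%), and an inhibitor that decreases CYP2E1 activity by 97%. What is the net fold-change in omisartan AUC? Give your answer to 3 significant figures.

0.497

CYP3A4: 0.32 × 5.7 = 1.824
CYP2C19: 0.18 × 0.11 = 0.0198
CYP2E1: 0.34 × 0.03 = 0.0102
Other: 0.16 (unchanged)
New clearance relative to baseline: 1.824 + 0.0198 + 0.0102 + 0.16 = 2.014.
Because AUC varies inversely with clearance, the combined effect is 1 / 2.014 = 0.497.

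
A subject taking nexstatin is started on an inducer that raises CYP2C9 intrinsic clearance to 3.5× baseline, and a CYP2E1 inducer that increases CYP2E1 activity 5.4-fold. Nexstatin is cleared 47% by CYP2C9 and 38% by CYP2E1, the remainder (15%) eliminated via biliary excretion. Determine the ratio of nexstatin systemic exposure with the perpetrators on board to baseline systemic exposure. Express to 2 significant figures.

0.26

The CYP2C9 pathway (47% of clearance) increases to 3.5× activity: 0.47 × 3.5 = 1.645.
The CYP2E1 pathway (38% of clearance) rises to 5.4× activity: 0.38 × 5.4 = 2.052.
Non-CYP routes (15%) are unchanged.
CL_new/CL_old = 1.645 + 2.052 + 0.15 = 3.847.
Systemic exposure ∝ 1/CL: fold-change = 1 / 3.847 = 0.26.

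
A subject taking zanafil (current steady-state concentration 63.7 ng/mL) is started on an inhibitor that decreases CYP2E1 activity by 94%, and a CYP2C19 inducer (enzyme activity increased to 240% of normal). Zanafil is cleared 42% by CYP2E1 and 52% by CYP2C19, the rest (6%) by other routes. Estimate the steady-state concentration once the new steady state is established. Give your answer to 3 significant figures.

The CYP2E1 pathway (42% of clearance) is reduced to 0.06× activity: 0.42 × 0.06 = 0.0252.
The CYP2C19 pathway (52% of clearance) increases to 2.4× activity: 0.52 × 2.4 = 1.248.
Non-CYP routes (6%) are unchanged.
New clearance relative to baseline: 0.0252 + 1.248 + 0.06 = 1.3332.
Dividing the baseline by the relative clearance: 63.7 / 1.3332 = 47.8 ng/mL.

47.8 ng/mL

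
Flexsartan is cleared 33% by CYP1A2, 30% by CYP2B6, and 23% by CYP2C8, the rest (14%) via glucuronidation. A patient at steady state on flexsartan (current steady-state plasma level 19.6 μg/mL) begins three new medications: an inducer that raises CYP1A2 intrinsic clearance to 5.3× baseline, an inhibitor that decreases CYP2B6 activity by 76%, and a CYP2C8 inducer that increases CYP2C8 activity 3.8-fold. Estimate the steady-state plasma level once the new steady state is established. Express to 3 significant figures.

The CYP1A2 pathway (33% of clearance) increases to 5.3× activity: 0.33 × 5.3 = 1.749.
The CYP2B6 pathway (30% of clearance) falls to 0.24× activity: 0.3 × 0.24 = 0.072.
The CYP2C8 pathway (23% of clearance) is boosted to 3.8× activity: 0.23 × 3.8 = 0.874.
Non-CYP routes (14%) are unchanged.
Relative clearance = 1.749 + 0.072 + 0.874 + 0.14 = 2.835.
Dividing the baseline by the relative clearance: 19.6 / 2.835 = 6.91 μg/mL.

6.91 μg/mL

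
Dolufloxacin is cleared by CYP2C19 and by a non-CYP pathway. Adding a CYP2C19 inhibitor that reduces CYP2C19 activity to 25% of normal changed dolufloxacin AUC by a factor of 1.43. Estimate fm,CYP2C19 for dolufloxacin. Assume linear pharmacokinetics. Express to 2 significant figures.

0.40

CL'/CL = 1 / 1.43 = 0.6993
0.25·fm + (1 − fm) = 0.6993
fm = (0.6993 − 1) / (0.25 − 1) = 0.40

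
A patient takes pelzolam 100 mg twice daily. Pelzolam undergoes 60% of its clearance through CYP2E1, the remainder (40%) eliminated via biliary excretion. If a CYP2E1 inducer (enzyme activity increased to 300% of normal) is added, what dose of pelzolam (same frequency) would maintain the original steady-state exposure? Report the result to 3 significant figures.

220 mg

The CYP2E1 pathway (60% of clearance) rises to 3× activity: 0.6 × 3 = 1.8.
Non-CYP routes (40%) are unchanged.
New clearance relative to baseline: 1.8 + 0.4 = 2.2.
To maintain the same steady-state level, dose must scale with clearance: new dose = 100 × 2.2 = 220 mg.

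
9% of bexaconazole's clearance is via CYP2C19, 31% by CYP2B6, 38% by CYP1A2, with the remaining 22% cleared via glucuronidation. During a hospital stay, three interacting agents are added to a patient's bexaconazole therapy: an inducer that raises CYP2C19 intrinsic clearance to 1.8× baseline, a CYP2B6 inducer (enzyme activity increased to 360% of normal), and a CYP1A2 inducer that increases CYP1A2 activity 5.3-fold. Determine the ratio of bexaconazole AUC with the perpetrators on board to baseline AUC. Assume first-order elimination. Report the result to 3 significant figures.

0.285

The CYP2C19 pathway (9% of clearance) is boosted to 1.8× activity: 0.09 × 1.8 = 0.162.
The CYP2B6 pathway (31% of clearance) is boosted to 3.6× activity: 0.31 × 3.6 = 1.116.
The CYP1A2 pathway (38% of clearance) rises to 5.3× activity: 0.38 × 5.3 = 2.014.
Non-CYP routes (22%) are unchanged.
Relative clearance = 0.162 + 1.116 + 2.014 + 0.22 = 3.512.
Net AUC ratio = 1 / 3.512 = 0.285.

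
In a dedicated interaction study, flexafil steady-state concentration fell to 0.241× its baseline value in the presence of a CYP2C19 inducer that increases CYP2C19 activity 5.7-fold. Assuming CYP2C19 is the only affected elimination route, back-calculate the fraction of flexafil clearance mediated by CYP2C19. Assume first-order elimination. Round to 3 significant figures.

0.670

CL'/CL = 1 / 0.241 = 4.149
5.7·fm + (1 − fm) = 4.149
fm = (4.149 − 1) / (5.7 − 1) = 0.670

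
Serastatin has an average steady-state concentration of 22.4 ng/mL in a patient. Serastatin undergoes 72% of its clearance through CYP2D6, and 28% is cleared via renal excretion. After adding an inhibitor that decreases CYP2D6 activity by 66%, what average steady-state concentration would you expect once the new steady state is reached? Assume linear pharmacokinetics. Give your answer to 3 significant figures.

CYP2D6: 0.72 × 0.34 = 0.2448
Other: 0.28 (unchanged)
Relative clearance = 0.2448 + 0.28 = 0.5248.
With dosing unchanged, average steady-state concentration scales as 1/CL: 22.4 / 0.5248 = 42.7 ng/mL.

42.7 ng/mL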